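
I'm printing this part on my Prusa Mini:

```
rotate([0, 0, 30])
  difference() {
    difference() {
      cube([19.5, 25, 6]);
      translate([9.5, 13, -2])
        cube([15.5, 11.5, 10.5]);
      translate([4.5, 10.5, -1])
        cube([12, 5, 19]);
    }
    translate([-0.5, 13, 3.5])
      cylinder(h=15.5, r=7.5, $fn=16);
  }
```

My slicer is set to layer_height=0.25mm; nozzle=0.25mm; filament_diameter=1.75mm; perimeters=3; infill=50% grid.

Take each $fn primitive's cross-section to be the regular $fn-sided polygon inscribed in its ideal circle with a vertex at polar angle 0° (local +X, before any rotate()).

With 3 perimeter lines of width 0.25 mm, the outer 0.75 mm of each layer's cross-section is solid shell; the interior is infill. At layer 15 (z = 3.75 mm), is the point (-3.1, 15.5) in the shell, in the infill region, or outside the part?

At z = 3.75 mm: the cube is present — its section is the full 19.5×25 rectangle; the 15.5×11.5 cube at (9.5, 13) contributes its full rectangle; the cube at (4.5, 10.5) is present — its section is the full 12×5 rectangle; After the difference (first − rest): starting from the 19.5×25 cube, the 15.5×11.5 cube at (9.5, 13) partially overlaps it — only the 115.00 mm² overlap (of its 178.25 mm²) is removed, clipping the outline; the 12×5 cube at (4.5, 10.5) partially overlaps it — only the 42.50 mm² overlap (of its 60.00 mm²) is removed, clipping the outline — 1 connected region; the r=7.5 cylinder at (-0.5, 13) contributes a regular 16-gon of circumradius 7.5; Subtracting the remaining from the first: starting from that combined region, the r=7.5 cylinder at (-0.5, 13) partially overlaps it — only the 67.40 mm² overlap (of its 172.21 mm²) is removed, clipping the outline — 2 connected regions; (whole slice rotated 30° about Z — lengths, areas and connectivity unchanged). Overall, the cross-section has 2 separate islands. Undo the 30° rotation: the query point maps to (5.065, 14.973) in the un-rotated model frame. The nearest boundary edge runs (9.50, 15.50)→(6.50, 15.50); distance from the point to it = 1.53 mm. The point is not inside any of the regions above, so it lies outside the cross-section (1.53 mm from the nearest boundary).

outside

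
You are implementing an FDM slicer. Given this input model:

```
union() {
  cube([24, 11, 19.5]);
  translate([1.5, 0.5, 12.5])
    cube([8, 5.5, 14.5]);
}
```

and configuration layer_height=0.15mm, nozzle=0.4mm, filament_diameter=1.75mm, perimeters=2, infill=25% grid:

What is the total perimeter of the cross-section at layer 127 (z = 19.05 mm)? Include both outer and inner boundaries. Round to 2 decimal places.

At z = 19.05 mm: the cube is present — its section is the full 24×11 rectangle (perimeter 70.00 mm); the 8×5.5 cube at (1.5, 0.5) contributes its full rectangle (perimeter 27.00 mm); Combining (union): the 8×5.5 cube at (1.5, 0.5) lies entirely inside the 24×11 cube, so the union is just the 24×11 cube — boundary = 70.00 mm. Overall, the cross-section is a single solid region. Total boundary length (outer) = 70.00 mm.

70.00 mm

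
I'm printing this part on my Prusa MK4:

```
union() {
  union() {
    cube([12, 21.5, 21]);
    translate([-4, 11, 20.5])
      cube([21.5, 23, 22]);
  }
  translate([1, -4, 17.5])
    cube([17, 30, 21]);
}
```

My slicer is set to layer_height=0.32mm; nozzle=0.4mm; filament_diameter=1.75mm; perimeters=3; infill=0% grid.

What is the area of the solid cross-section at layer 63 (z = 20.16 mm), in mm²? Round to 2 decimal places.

531.50 mm²

At z = 20.16 mm: the cube (footprint 12×21.5) is included at this height (area 258.00 mm²); the cube at (-4, 11) is not intersected at this z (z outside [20.5, 42.5]); Taking the union: only the 12×21.5 cube is present, so the union is just that shape — area = 258.00 mm²; the cube at (1, -4) is present — its section is the full 17×30 rectangle (area 510.00 mm²); Taking the union: the regions partially overlap — summed areas 768.00 mm² minus the doubly-counted overlap 236.50 mm² gives 531.50 mm² — area = 531.50 mm². Overall, the cross-section is a single solid region. Net area = 531.50 mm².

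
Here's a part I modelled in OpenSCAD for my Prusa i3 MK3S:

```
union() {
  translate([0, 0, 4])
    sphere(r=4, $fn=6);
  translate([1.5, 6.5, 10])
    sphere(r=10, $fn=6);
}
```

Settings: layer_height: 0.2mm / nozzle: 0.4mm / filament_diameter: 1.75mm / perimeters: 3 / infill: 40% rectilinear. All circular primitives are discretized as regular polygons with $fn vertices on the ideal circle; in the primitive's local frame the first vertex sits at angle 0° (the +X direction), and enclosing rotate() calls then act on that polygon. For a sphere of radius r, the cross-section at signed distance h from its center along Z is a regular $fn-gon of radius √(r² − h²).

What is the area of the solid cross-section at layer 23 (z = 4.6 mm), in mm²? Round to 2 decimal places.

At z = 4.6 mm: the sphere: section is a regular 6-gon, circumradius = √(r²−h²) = √(4²−0.6²) = 3.955 (area = (6/2)·3.955²·sin(360°/6) = 40.63 mm²); the r=10 sphere at (1.5, 6.5) slices to a regular 6-gon of circumradius 8.417 (√(r²−h²) with h=5.4 from center) (area = (6/2)·8.417²·sin(360°/6) = 184.05 mm²); Taking the union: the regions partially overlap — summed areas 224.68 mm² minus the doubly-counted overlap 25.30 mm² gives 199.38 mm² — area = 199.38 mm². Overall, the cross-section is a single solid region. Net area = 199.38 mm².

199.38 mm²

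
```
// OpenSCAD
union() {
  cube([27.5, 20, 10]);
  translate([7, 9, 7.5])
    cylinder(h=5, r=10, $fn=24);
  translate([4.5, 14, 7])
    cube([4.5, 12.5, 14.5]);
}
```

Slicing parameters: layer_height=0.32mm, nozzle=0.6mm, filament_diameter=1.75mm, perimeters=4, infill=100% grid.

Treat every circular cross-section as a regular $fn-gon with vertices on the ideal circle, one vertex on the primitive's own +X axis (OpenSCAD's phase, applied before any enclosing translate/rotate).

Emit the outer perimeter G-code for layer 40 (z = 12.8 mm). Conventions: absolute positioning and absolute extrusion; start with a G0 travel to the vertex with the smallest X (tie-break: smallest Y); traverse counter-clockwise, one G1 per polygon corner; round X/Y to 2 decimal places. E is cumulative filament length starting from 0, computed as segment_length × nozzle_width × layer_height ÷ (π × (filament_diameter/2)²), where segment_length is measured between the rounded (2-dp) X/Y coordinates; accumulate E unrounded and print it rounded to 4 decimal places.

At z = 12.8 mm: the cube is absent (z outside [0, 10]); the cylinder at (7, 9) does not reach this height (z outside [7.5, 12.5]); the cube at (4.5, 14) (footprint 4.5×12.5) is included at this height; Combining (union): only the 4.5×12.5 cube at (4.5, 14) is present, so the union is just that shape — 1 connected region. The outline is a single polygon with 4 vertices. Extrusion per mm of travel: 0.6 × 0.32 / (π × 0.875²) = 0.079824. Accumulating E over each segment gives final E = 2.7140.

G0 X4.50 Y14.00 Z12.80
G1 X9.00 Y14.00 E0.3592
G1 X9.00 Y26.50 E1.3570
G1 X4.50 Y26.50 E1.7162
G1 X4.50 Y14.00 E2.7140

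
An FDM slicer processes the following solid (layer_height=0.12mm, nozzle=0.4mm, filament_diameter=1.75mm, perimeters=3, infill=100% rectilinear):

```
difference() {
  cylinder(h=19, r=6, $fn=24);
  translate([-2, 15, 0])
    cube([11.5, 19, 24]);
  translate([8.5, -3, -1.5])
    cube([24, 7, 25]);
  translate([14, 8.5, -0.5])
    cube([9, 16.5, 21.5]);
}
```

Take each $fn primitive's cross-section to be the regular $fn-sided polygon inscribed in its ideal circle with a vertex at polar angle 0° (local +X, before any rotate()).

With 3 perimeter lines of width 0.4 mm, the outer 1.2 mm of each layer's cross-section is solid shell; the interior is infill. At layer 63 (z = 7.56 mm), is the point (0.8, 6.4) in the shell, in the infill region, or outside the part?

At z = 7.56 mm: the cylinder: section is a regular 24-gon, circumradius r=6; the 11.5×19 cube at (-2, 15) contributes its full rectangle; the 24×7 cube at (8.5, -3) contributes its full rectangle; the 9×16.5 cube at (14, 8.5) contributes its full rectangle; Taking the first minus the rest: starting from the r=6 cylinder, the 11.5×19 cube at (-2, 15) misses the remaining region (no effect); the 24×7 cube at (8.5, -3) misses the remaining region (no effect); the 9×16.5 cube at (14, 8.5) misses the remaining region (no effect) — 1 connected region. Overall, the cross-section is a single solid region. The nearest boundary edge runs (0.00, 6.00)→(1.55, 5.80); distance from the point to it = 0.50 mm. The point is not inside any of the regions above, so it lies outside the cross-section (0.50 mm from the nearest boundary).

outside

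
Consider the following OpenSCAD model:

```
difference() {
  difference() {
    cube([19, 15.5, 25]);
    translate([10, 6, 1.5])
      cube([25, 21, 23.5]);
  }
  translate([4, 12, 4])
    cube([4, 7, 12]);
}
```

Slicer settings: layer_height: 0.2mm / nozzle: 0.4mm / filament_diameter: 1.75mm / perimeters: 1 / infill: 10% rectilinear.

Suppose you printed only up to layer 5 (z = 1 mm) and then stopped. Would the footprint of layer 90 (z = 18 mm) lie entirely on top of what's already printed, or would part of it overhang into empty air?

entirely on top

Compare the two slices. At z = 1: the cube is present — its section is the full 19×15.5 rectangle (area 294.50 mm²); the cube at (10, 6) is absent (z outside [1.5, 25]); Subtracting the remaining from the first: none of the subtracted shapes is present at this height, so the 19×15.5 cube is unchanged — area = 294.50 mm²; the cube at (4, 12) does not reach this height (z outside [4, 16]); After the difference (first − rest): none of the subtracted shapes is present at this height, so the result so far is unchanged — area = 294.50 mm². At z = 18: the cube is present — its section is the full 19×15.5 rectangle (area 294.50 mm²); the cube at (10, 6) is present — its section is the full 25×21 rectangle (area 525.00 mm²); Taking the first minus the rest: starting from the 19×15.5 cube (294.50 mm²), the 25×21 cube at (10, 6) partially overlaps it — only the 85.50 mm² overlap (of its 525.00 mm²) is removed, clipping the outline — area = 209.00 mm²; the cube at (4, 12) does not reach this height (z outside [4, 16]); Subtracting the remaining from the first: none of the subtracted shapes is present at this height, so that combined region is unchanged — area = 209.00 mm². Checking containment: the cross-section at z = 18 is a subset of the cross-section at z = 1.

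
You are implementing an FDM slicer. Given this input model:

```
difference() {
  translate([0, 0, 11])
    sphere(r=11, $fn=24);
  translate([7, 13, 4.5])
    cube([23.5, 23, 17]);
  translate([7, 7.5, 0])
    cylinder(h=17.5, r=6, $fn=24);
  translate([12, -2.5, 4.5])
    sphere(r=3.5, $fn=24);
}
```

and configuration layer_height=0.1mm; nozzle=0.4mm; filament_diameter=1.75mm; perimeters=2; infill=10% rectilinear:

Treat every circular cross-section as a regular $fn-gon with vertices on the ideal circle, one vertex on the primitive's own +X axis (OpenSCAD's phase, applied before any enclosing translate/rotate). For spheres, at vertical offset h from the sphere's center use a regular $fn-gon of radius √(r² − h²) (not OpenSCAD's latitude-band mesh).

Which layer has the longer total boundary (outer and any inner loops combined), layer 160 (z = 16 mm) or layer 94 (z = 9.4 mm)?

layer 94 (z = 9.4 mm)

Layer 160 (z = 16): the r=11 sphere contributes a regular 24-gon of circumradius √(11²−5²) = 9.798 (perimeter = 2·24·9.798·sin(180°/24) = 61.39 mm); the cube at (7, 13) (footprint 23.5×23) is included at this height (perimeter 93.00 mm); the cylinder at (7, 7.5): section is a regular 24-gon, circumradius r=6 (perimeter = 2·24·6.000·sin(180°/24) = 37.59 mm); the sphere at (12, -2.5) does not reach this height (|z−center|=11.500 > r=3.5); Subtracting the remaining from the first: starting from the r=11 sphere, the 23.5×23 cube at (7, 13) misses the remaining region (no effect); the r=6 cylinder at (7, 7.5) partially overlaps it — only the 42.79 mm² overlap (of its 111.81 mm²) is removed, clipping the outline — boundary = 63.79 mm. So its perimeter = 63.79 mm. Layer 94 (z = 9.4): the r=11 sphere contributes a regular 24-gon of circumradius √(11²−1.6²) = 10.883 (perimeter = 2·24·10.883·sin(180°/24) = 68.18 mm); the 23.5×23 cube at (7, 13) contributes its full rectangle (perimeter 93.00 mm); the r=6 cylinder at (7, 7.5) gives a regular 24-gon of circumradius 6 (constant along its height) (perimeter = 2·24·6.000·sin(180°/24) = 37.59 mm); the sphere at (12, -2.5) does not reach this height (|z−center|=4.900 > r=3.5); Subtracting the remaining from the first: starting from the r=11 sphere, the 23.5×23 cube at (7, 13) misses the remaining region (no effect); the r=6 cylinder at (7, 7.5) partially overlaps it — only the 55.85 mm² overlap (of its 111.81 mm²) is removed, clipping the outline — boundary = 72.29 mm. So its perimeter = 72.29 mm. Layer 94 is larger (72.29 vs 63.79 mm).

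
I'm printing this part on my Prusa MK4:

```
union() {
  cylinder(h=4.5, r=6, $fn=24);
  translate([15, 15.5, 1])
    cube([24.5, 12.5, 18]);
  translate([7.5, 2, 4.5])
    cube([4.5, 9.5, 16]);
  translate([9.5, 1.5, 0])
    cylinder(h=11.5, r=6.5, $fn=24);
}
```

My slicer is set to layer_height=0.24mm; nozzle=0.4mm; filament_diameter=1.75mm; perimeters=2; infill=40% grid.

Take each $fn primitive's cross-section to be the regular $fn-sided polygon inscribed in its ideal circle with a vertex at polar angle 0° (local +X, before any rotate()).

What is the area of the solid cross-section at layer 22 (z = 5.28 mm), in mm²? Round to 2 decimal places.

454.00 mm²

At z = 5.28 mm: the cylinder is absent (z outside [0, 4.5]); the cube at (15, 15.5) (footprint 24.5×12.5) is included at this height (area 306.25 mm²); the 4.5×9.5 cube at (7.5, 2) contributes its full rectangle (area 42.75 mm²); the cylinder at (9.5, 1.5): section is a regular 24-gon, circumradius r=6.5 (area = (24/2)·6.500²·sin(360°/24) = 131.22 mm²); Merging all regions: the regions partially overlap — summed areas 480.22 mm² minus the doubly-counted overlap 26.22 mm² gives 454.00 mm² — area = 454.00 mm². Overall, the cross-section has 2 separate islands. Net area = 454.00 mm².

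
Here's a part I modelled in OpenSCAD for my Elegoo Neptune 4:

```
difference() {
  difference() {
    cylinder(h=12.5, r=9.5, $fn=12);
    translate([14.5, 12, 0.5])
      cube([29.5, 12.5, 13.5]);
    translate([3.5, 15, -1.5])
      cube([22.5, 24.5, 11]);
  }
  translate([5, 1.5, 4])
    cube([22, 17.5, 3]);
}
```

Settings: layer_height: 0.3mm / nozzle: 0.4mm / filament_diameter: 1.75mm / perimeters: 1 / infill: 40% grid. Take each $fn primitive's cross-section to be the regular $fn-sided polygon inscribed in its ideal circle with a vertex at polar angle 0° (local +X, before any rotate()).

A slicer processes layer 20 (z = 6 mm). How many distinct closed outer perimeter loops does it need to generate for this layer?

At z = 6 mm: the r=9.5 cylinder gives a regular 12-gon of circumradius 9.5 (constant along its height); the 29.5×12.5 cube at (14.5, 12) contributes its full rectangle; the cube at (3.5, 15) is present — its section is the full 22.5×24.5 rectangle; After the difference (first − rest): starting from the r=9.5 cylinder, the 29.5×12.5 cube at (14.5, 12) misses the remaining region (no effect); the 22.5×24.5 cube at (3.5, 15) misses the remaining region (no effect) — 1 connected region; the cube at (5, 1.5) (footprint 22×17.5) is included at this height; Taking the first minus the rest: starting from that combined region, the 22×17.5 cube at (5, 1.5) partially overlaps it — only the 17.11 mm² overlap (of its 385.00 mm²) is removed, clipping the outline — 1 connected region. The result has 1 disconnected region.

1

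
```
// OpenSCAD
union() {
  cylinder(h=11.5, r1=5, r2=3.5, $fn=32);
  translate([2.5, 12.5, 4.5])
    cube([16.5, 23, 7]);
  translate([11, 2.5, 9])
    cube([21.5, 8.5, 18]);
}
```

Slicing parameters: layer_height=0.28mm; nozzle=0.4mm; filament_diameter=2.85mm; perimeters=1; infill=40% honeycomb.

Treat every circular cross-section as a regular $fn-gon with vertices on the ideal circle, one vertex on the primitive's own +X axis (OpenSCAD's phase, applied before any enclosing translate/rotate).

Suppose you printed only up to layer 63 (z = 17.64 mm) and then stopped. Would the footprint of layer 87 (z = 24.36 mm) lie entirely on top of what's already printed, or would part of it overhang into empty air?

Compare the two slices. At z = 17.64: the cone is absent (z outside [0, 11.5]); the cube at (2.5, 12.5) does not reach this height (z outside [4.5, 11.5]); the cube at (11, 2.5) is present — its section is the full 21.5×8.5 rectangle (area 182.75 mm²); Taking the union: only the 21.5×8.5 cube at (11, 2.5) is present, so the union is just that shape — area = 182.75 mm². At z = 24.36: the cone is absent (z outside [0, 11.5]); the cube at (2.5, 12.5) does not reach this height (z outside [4.5, 11.5]); the cube at (11, 2.5) (footprint 21.5×8.5) is included at this height (area 182.75 mm²); Taking the union: only the 21.5×8.5 cube at (11, 2.5) is present, so the union is just that shape — area = 182.75 mm². Checking containment: the cross-section at z = 24.36 is a subset of the cross-section at z = 17.64.

entirely on top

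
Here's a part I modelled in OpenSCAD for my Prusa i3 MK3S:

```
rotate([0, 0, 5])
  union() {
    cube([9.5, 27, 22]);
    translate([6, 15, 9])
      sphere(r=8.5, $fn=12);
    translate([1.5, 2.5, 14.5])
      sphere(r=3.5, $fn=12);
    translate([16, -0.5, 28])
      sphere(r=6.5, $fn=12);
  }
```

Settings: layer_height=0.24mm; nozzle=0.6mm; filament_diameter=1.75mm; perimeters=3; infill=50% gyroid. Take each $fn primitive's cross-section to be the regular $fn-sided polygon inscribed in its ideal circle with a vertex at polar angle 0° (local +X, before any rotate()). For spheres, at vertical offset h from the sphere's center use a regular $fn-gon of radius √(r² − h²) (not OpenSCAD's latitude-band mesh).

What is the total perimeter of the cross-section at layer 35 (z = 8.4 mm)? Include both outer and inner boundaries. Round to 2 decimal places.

78.42 mm

At z = 8.4 mm: the cube (footprint 9.5×27) is included at this height (perimeter 73.00 mm); the r=8.5 sphere at (6, 15) contributes a regular 12-gon of circumradius √(8.5²−0.6²) = 8.479 (perimeter = 2·12·8.479·sin(180°/12) = 52.67 mm); the sphere at (1.5, 2.5) does not reach this height (|z−center|=6.100 > r=3.5); the sphere at (16, -0.5) is absent (|z−center|=19.600 > r=6.5); Taking the union: the regions partially overlap (shared area 145.90 mm²), so the edge portions inside another operand are dropped and the merged outline is re-measured after clipping — boundary = 78.42 mm; (rotated 5° about Z; rotation is an isometry so areas/perimeters/island counts are preserved). Overall, the cross-section is a single solid region. Total boundary length (outer) = 78.42 mm.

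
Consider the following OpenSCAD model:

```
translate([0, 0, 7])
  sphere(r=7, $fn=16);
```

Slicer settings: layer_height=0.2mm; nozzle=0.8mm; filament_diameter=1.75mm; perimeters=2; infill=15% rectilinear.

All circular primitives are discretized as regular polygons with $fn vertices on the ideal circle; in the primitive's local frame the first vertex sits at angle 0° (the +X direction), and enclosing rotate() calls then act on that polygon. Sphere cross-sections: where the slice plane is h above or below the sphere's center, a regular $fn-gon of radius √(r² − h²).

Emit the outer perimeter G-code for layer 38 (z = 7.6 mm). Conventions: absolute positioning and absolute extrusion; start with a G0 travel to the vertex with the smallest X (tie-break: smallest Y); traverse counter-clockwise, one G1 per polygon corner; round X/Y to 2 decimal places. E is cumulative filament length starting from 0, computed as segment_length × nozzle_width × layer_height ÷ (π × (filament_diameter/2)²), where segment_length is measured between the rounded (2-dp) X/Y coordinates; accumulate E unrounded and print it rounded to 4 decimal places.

G0 X-6.97 Y0.00 Z7.60
G1 X-6.44 Y-2.67 E0.1811
G1 X-4.93 Y-4.93 E0.3619
G1 X-2.67 Y-6.44 E0.5427
G1 X0.00 Y-6.97 E0.7238
G1 X2.67 Y-6.44 E0.9048
G1 X4.93 Y-4.93 E1.0856
G1 X6.44 Y-2.67 E1.2664
G1 X6.97 Y0.00 E1.4475
G1 X6.44 Y2.67 E1.6286
G1 X4.93 Y4.93 E1.8094
G1 X2.67 Y6.44 E1.9902
G1 X0.00 Y6.97 E2.1713
G1 X-2.67 Y6.44 E2.3523
G1 X-4.93 Y4.93 E2.5332
G1 X-6.44 Y2.67 E2.7140
G1 X-6.97 Y0.00 E2.8950

At z = 7.6 mm: the r=7 sphere slices to a regular 16-gon of circumradius 6.974 (√(r²−h²) with h=0.6 from center). The outline is a single polygon with 16 vertices. Extrusion per mm of travel: 0.8 × 0.2 / (π × 0.875²) = 0.066520. Accumulating E over each segment gives final E = 2.8950.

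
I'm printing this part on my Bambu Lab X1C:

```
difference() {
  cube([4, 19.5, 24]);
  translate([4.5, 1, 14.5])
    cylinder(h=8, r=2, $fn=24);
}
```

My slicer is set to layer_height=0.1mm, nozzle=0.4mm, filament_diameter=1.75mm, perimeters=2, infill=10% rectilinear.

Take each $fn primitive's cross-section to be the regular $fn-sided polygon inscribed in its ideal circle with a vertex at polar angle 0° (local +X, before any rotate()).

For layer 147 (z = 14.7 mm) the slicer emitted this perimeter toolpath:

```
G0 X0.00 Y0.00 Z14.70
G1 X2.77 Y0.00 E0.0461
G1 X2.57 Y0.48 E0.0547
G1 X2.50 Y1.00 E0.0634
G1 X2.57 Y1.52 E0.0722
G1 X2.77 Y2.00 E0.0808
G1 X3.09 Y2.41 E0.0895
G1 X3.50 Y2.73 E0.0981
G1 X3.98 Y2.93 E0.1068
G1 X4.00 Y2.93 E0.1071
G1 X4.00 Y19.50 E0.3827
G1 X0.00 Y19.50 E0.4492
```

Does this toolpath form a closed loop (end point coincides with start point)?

no

Start point (G0): (0.00, 0.00). End point (last G1): the path does not return to the start — open.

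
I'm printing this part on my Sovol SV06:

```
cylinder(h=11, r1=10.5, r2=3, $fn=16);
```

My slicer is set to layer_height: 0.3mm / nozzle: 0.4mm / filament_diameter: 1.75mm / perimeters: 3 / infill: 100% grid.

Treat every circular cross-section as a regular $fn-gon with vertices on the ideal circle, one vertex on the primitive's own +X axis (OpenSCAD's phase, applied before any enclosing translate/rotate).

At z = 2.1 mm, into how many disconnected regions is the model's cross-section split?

At z = 2.1 mm: the cone contributes a regular 16-gon of circumradius 9.068 (interpolated between r1=10.5 and r2=3 at t=0.191). The result has 1 disconnected region.

1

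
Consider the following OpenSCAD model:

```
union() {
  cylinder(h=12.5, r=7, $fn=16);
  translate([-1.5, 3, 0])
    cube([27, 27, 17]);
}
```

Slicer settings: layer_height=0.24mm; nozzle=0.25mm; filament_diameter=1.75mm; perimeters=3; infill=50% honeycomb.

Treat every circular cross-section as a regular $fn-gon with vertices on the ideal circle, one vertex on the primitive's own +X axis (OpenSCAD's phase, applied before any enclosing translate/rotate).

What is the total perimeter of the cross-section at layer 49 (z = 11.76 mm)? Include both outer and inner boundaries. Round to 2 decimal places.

At z = 11.76 mm: the cylinder: section is a regular 16-gon, circumradius r=7 (perimeter = 2·16·7.000·sin(180°/16) = 43.70 mm); the cube at (-1.5, 3) (footprint 27×27) is included at this height (perimeter 108.00 mm); Combining (union): the regions partially overlap (shared area 23.20 mm²), so the edge portions inside another operand are dropped and the merged outline is re-measured after clipping — boundary = 130.91 mm. Overall, the cross-section is a single solid region. Total boundary length (outer) = 130.91 mm.

130.91 mm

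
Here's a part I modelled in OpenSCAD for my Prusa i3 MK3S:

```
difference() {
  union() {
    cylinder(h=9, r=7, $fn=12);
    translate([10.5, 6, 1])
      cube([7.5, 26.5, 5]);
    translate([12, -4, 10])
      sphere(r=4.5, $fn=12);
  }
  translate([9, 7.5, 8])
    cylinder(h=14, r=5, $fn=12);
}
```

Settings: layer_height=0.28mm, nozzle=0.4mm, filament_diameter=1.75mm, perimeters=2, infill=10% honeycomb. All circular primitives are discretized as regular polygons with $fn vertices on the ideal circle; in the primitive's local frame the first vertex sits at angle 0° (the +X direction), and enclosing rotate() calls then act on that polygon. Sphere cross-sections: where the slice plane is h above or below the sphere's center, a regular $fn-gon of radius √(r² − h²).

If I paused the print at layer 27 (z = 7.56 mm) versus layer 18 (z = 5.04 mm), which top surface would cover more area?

Layer 27 (z = 7.56): the r=7 cylinder gives a regular 12-gon of circumradius 7 (constant along its height) (area = (12/2)·7.000²·sin(360°/12) = 147.00 mm²); the cube at (10.5, 6) does not reach this height (z outside [1, 6]); the sphere at (12, -4): section is a regular 12-gon, circumradius = √(r²−h²) = √(4.5²−2.44²) = 3.781 (area = (12/2)·3.781²·sin(360°/12) = 42.89 mm²); Merging all regions: the 2 present regions are separate (no shared area or edge), so areas and boundary lengths simply add and each stays a separate island — area = 189.89 mm²; the cylinder at (9, 7.5) does not reach this height (z outside [8, 22]); After the difference (first − rest): none of the subtracted shapes is present at this height, so the result so far is unchanged — area = 189.89 mm². So its area = 189.89 mm². Layer 18 (z = 5.04): the cylinder: section is a regular 12-gon, circumradius r=7 (area = (12/2)·7.000²·sin(360°/12) = 147.00 mm²); the cube at (10.5, 6) is present — its section is the full 7.5×26.5 rectangle (area 198.75 mm²); the sphere at (12, -4) does not reach this height (|z−center|=4.960 > r=4.5); Taking the union: the 2 present regions are separate (no shared area or edge), so areas and boundary lengths simply add and each stays a separate island — area = 345.75 mm²; the cylinder at (9, 7.5) is not intersected at this z (z outside [8, 22]); After the difference (first − rest): none of the subtracted shapes is present at this height, so the result so far is unchanged — area = 345.75 mm². So its area = 345.75 mm². Layer 18 is larger (345.75 vs 189.89 mm²).

layer 18 (z = 5.04 mm)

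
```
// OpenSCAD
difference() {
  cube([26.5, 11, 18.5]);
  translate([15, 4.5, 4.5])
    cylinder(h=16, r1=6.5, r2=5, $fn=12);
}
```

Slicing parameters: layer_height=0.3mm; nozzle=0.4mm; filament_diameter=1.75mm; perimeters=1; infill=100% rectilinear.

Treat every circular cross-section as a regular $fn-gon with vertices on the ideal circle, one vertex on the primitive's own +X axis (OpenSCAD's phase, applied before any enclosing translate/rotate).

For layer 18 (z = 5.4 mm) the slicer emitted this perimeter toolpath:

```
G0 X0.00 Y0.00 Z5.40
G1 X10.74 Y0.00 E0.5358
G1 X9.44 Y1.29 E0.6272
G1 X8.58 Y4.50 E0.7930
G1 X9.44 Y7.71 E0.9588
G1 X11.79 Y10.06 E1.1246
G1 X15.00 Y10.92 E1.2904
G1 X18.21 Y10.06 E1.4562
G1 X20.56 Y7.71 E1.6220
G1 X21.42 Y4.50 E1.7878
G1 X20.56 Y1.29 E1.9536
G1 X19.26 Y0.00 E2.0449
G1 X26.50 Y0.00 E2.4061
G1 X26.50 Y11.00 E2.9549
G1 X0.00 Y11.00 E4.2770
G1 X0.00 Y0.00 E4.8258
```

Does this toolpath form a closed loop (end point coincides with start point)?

yes

Start point (G0): (0.00, 0.00). End point (last G1): the path returns to the start — closed.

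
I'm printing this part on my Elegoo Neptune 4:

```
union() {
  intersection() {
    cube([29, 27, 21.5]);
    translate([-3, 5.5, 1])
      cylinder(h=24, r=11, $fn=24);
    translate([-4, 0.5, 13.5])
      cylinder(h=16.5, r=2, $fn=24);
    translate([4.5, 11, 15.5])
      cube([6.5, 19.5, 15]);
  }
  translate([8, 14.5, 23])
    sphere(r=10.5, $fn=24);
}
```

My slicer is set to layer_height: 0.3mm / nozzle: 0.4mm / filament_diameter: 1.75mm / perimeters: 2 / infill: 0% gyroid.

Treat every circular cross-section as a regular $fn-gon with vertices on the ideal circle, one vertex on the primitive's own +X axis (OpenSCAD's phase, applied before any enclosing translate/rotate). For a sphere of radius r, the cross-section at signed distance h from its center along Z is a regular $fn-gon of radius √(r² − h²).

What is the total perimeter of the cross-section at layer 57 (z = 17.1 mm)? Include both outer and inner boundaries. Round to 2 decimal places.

54.42 mm

At z = 17.1 mm: the cube (footprint 29×27) is included at this height (perimeter 112.00 mm); the r=11 cylinder at (-3, 5.5) gives a regular 24-gon of circumradius 11 (constant along its height) (perimeter = 2·24·11.000·sin(180°/24) = 68.92 mm); the r=2 cylinder at (-4, 0.5) contributes a regular 24-gon of circumradius 2 (perimeter = 2·24·2.000·sin(180°/24) = 12.53 mm); the cube at (4.5, 11) is present — its section is the full 6.5×19.5 rectangle (perimeter 52.00 mm); Taking the intersection: the r=11 cylinder at (-3, 5.5) partially overlaps the 29×27 cube; clipping to the common part keeps 102.56 mm²; the r=2 cylinder at (-4, 0.5) does not overlap the running intersection (empty); the 6.5×19.5 cube at (4.5, 11) does not overlap the running intersection (empty) — nothing remains; the sphere at (8, 14.5): section is a regular 24-gon, circumradius = √(r²−h²) = √(10.5²−5.9²) = 8.686 (perimeter = 2·24·8.686·sin(180°/24) = 54.42 mm); Combining (union): only the r=10.5 sphere at (8, 14.5) is present, so the union is just that shape — boundary = 54.42 mm. Overall, the cross-section is a single solid region. Total boundary length (outer) = 54.42 mm.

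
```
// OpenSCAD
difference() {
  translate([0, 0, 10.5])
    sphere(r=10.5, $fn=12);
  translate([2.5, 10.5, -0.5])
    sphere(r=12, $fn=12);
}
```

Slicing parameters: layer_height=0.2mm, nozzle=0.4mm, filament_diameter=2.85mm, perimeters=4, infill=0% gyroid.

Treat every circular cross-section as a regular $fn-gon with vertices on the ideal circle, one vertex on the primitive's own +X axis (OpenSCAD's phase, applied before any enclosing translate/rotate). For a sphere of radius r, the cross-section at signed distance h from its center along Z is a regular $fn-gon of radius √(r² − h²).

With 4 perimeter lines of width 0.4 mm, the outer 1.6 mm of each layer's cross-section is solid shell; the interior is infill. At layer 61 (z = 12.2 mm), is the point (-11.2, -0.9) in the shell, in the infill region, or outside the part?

At z = 12.2 mm: the sphere: section is a regular 12-gon, circumradius = √(r²−h²) = √(10.5²−1.7²) = 10.361; the sphere at (2.5, 10.5) is not intersected at this z (|z−center|=12.700 > r=12); After the difference (first − rest): none of the subtracted shapes is present at this height, so the r=10.5 sphere is unchanged — 1 connected region. Overall, the cross-section is a single solid region. The nearest boundary edge runs (-10.36, 0.00)→(-8.97, -5.18); distance from the point to it = 1.04 mm. The point is not inside any of the regions above, so it lies outside the cross-section (1.04 mm from the nearest boundary).

outside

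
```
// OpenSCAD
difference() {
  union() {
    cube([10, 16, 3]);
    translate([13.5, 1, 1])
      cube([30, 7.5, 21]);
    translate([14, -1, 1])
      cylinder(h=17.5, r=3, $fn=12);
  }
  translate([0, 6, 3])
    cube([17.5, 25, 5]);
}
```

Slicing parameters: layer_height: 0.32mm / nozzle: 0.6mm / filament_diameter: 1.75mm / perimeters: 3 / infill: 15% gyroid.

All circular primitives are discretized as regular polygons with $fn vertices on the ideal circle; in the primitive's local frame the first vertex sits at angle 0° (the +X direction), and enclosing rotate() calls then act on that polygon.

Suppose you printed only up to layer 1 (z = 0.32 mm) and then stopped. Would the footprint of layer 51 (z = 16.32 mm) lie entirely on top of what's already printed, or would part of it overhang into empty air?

Compare the two slices. At z = 0.32: the cube (footprint 10×16) is included at this height (area 160.00 mm²); the cube at (13.5, 1) is not intersected at this z (z outside [1, 22]); the cylinder at (14, -1) does not reach this height (z outside [1, 18.5]); Merging all regions: only the 10×16 cube is present, so the union is just that shape — area = 160.00 mm²; the cube at (0, 6) does not reach this height (z outside [3, 8]); Subtracting the remaining from the first: none of the subtracted shapes is present at this height, so the result so far is unchanged — area = 160.00 mm². At z = 16.32: the cube is not intersected at this z (z outside [0, 3]); the cube at (13.5, 1) is present — its section is the full 30×7.5 rectangle (area 225.00 mm²); the r=3 cylinder at (14, -1) gives a regular 12-gon of circumradius 3 (constant along its height) (area = (12/2)·3.000²·sin(360°/12) = 27.00 mm²); Merging all regions: the regions partially overlap — summed areas 252.00 mm² minus the doubly-counted overlap 1.84 mm² gives 250.16 mm² — area = 250.16 mm²; the cube at (0, 6) does not reach this height (z outside [3, 8]); Taking the first minus the rest: none of the subtracted shapes is present at this height, so that combined region is unchanged — area = 250.16 mm². Checking containment: at z = 16.32 the cross-section extends beyond the z = 0.32 cross-section by about 250.16 mm².

part overhangs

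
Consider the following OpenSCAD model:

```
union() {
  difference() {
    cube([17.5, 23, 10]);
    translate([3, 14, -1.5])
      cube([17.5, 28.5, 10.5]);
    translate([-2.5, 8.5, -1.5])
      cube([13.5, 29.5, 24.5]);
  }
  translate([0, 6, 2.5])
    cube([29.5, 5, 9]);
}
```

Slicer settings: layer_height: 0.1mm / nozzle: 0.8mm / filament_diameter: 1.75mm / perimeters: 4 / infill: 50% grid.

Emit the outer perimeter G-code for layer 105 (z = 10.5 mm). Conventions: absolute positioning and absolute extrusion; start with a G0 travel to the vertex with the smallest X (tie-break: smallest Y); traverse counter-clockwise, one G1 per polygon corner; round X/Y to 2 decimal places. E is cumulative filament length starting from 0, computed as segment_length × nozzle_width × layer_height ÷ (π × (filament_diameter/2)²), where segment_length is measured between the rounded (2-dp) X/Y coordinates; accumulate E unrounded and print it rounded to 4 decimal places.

At z = 10.5 mm: the cube is absent (z outside [0, 10]); the cube at (3, 14) is absent (z outside [-1.5, 9]); the cube at (-2.5, 8.5) is present — its section is the full 13.5×29.5 rectangle; After the difference (first − rest): the first operand is absent here, so nothing remains; the 29.5×5 cube at (0, 6) contributes its full rectangle; Combining (union): only the 29.5×5 cube at (0, 6) is present, so the union is just that shape — 1 connected region. The outline is a single polygon with 4 vertices. Extrusion per mm of travel: 0.8 × 0.1 / (π × 0.875²) = 0.033260. Accumulating E over each segment gives final E = 2.2949.

G0 X0.00 Y6.00 Z10.50
G1 X29.50 Y6.00 E0.9812
G1 X29.50 Y11.00 E1.1475
G1 X0.00 Y11.00 E2.1286
G1 X0.00 Y6.00 E2.2949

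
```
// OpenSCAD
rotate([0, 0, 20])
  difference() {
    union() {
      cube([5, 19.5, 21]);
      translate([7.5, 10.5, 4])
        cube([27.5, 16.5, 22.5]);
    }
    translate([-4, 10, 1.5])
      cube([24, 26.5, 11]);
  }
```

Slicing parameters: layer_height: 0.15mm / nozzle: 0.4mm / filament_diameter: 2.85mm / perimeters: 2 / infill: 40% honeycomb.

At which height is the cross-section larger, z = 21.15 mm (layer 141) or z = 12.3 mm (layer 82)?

Layer 141 (z = 21.15): the cube does not reach this height (z outside [0, 21]); the cube at (7.5, 10.5) (footprint 27.5×16.5) is included at this height (area 453.75 mm²); Taking the union: only the 27.5×16.5 cube at (7.5, 10.5) is present, so the union is just that shape — area = 453.75 mm²; the cube at (-4, 10) is absent (z outside [1.5, 12.5]); After the difference (first − rest): none of the subtracted shapes is present at this height, so that combined region is unchanged — area = 453.75 mm²; (rotated 20° about Z; rotation is an isometry so areas/perimeters/island counts are preserved). So its area = 453.75 mm². Layer 82 (z = 12.3): the 5×19.5 cube contributes its full rectangle (area 97.50 mm²); the 27.5×16.5 cube at (7.5, 10.5) contributes its full rectangle (area 453.75 mm²); Taking the union: the 2 present regions are separate (no shared area or edge), so areas and boundary lengths simply add and each stays a separate island — area = 551.25 mm²; the cube at (-4, 10) (footprint 24×26.5) is included at this height (area 636.00 mm²); Taking the first minus the rest: starting from that combined region (551.25 mm²), the 24×26.5 cube at (-4, 10) partially overlaps it — only the 253.75 mm² overlap (of its 636.00 mm²) is removed, clipping the outline — area = 297.50 mm²; (whole slice rotated 20° about Z — lengths, areas and connectivity unchanged). So its area = 297.50 mm². Layer 141 is larger (453.75 vs 297.50 mm²).

layer 141 (z = 21.15 mm)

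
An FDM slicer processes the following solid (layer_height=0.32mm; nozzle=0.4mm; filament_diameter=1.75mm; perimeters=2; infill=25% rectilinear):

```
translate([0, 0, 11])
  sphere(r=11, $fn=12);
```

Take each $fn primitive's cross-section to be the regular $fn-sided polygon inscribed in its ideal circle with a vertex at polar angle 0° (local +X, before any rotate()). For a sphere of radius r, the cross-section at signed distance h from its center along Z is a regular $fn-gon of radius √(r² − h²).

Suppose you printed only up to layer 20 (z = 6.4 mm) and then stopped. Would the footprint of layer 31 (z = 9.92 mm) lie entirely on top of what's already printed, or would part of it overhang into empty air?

part overhangs

Compare the two slices. At z = 6.4: the r=11 sphere contributes a regular 12-gon of circumradius √(11²−4.6²) = 9.992 (area = (12/2)·9.992²·sin(360°/12) = 299.52 mm²). At z = 9.92: the r=11 sphere slices to a regular 12-gon of circumradius 10.947 (√(r²−h²) with h=1.08 from center) (area = (12/2)·10.947²·sin(360°/12) = 359.50 mm²). Checking containment: at z = 9.92 the cross-section extends beyond the z = 6.4 cross-section by about 59.98 mm².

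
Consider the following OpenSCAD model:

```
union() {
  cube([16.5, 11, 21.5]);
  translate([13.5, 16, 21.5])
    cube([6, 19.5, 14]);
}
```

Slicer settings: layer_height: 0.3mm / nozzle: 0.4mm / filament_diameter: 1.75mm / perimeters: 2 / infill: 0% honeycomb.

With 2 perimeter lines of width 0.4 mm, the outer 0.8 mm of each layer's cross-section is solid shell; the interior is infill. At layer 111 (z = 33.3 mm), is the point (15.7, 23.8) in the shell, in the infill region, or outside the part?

infill

At z = 33.3 mm: the cube does not reach this height (z outside [0, 21.5]); the cube at (13.5, 16) is present — its section is the full 6×19.5 rectangle; Combining (union): only the 6×19.5 cube at (13.5, 16) is present, so the union is just that shape — 1 connected region. Overall, the cross-section is a single solid region. The nearest boundary edge runs (13.50, 35.50)→(13.50, 16.00); distance from the point to it = 2.20 mm. The point is inside the cross-section and 2.20 mm from the nearest boundary — more than the 0.8 mm shell width (2 × 0.4), so it's in the infill interior.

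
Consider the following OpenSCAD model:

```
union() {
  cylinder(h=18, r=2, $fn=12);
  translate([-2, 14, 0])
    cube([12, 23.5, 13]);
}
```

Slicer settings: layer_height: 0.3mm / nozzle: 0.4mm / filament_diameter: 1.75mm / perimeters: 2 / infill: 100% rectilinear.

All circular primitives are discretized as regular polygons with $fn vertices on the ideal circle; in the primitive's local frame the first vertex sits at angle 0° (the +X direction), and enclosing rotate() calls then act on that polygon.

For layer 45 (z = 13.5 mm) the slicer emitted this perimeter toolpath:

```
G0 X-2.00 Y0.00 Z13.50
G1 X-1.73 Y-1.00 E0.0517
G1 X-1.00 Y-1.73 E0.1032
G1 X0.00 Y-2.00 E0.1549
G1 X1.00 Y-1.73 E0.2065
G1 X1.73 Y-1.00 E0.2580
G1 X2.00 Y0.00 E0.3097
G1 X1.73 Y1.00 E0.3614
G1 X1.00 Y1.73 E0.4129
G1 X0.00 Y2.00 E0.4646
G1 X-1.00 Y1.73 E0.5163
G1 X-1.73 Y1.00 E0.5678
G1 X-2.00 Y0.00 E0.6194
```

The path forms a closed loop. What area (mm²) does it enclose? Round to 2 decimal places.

11.99 mm²

Apply the shoelace formula to the sequence of (X, Y) vertices; enclosed area = 11.99 mm².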